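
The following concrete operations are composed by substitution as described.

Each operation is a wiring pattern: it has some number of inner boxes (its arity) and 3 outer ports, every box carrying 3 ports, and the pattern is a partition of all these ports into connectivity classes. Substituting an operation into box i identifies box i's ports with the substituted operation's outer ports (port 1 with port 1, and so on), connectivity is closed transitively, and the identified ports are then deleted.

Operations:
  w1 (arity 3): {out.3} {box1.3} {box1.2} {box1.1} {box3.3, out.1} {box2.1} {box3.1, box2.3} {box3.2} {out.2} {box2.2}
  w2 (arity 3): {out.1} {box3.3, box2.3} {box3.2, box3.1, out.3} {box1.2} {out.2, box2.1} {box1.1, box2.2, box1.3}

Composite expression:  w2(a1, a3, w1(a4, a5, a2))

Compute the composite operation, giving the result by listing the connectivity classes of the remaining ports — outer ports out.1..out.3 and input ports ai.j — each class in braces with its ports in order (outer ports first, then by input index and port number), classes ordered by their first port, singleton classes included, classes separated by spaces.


{out.1} {out.2, a3.1} {out.3, a2.3} {a1.1, a1.3, a3.2} {a1.2} {a2.1, a5.3} {a2.2} {a3.3} {a4.1} {a4.2} {a4.3} {a5.1} {a5.2}

Reachability decides: close wires over w2-identified ports.
the subtree at w1 composes to {out.1, a2.3} {out.2} {out.3} {a2.1, a5.3} {a2.2} {a4.1} {a4.2} {a4.3} {a5.1} {a5.2} on (a4, a5, a2); out.j = own outer ports
the subtree at w2 composes to {out.1} {out.2, a3.1} {out.3, a2.3} {a1.1, a1.3, a3.2} {a1.2} {a2.1, a5.3} {a2.2} {a3.3} {a4.1} {a4.2} {a4.3} {a5.1} {a5.2} on (a1, a3, a4, a5, a2); out.j = own outer ports


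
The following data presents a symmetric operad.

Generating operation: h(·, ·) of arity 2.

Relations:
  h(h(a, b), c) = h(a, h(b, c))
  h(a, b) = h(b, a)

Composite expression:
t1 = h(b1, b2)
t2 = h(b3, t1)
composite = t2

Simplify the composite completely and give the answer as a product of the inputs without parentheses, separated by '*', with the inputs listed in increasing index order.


With h associative and commutative, the b-input set is all that matters.
h(b1, b2) linearizes to b1 * b2
h(b3, h(b1, b2)) linearizes to b3 * b1 * b2
the factors in increasing index order: b1 * b2 * b3

b1 * b2 * b3


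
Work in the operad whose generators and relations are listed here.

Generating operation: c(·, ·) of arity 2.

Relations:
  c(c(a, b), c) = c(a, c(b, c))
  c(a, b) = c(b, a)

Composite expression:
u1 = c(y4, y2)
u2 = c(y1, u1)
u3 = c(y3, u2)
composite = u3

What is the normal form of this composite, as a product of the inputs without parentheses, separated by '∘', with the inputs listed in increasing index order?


Reordering under c is free, so list the y-inputs canonically.
c(y4, y2) spells out as y4 ∘ y2
c(y1, c(y4, y2)) spells out as y1 ∘ y4 ∘ y2
c(y3, c(y1, c(y4, y2))) spells out as y3 ∘ y1 ∘ y4 ∘ y2
putting the inputs in ascending order: y1 ∘ y2 ∘ y3 ∘ y4

y1 ∘ y2 ∘ y3 ∘ y4


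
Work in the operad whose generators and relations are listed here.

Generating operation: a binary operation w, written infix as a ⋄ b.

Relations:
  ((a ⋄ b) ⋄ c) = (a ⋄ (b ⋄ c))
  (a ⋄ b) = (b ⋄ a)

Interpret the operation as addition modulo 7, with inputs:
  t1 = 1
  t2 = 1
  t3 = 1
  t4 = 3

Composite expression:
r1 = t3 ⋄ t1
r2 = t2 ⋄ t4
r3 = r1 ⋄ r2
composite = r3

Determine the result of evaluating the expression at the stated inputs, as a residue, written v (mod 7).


6 (mod 7)

(t3 ⋄ t1) = 2
(t2 ⋄ t4) = 4
((t3 ⋄ t1) ⋄ (t2 ⋄ t4)) = 6


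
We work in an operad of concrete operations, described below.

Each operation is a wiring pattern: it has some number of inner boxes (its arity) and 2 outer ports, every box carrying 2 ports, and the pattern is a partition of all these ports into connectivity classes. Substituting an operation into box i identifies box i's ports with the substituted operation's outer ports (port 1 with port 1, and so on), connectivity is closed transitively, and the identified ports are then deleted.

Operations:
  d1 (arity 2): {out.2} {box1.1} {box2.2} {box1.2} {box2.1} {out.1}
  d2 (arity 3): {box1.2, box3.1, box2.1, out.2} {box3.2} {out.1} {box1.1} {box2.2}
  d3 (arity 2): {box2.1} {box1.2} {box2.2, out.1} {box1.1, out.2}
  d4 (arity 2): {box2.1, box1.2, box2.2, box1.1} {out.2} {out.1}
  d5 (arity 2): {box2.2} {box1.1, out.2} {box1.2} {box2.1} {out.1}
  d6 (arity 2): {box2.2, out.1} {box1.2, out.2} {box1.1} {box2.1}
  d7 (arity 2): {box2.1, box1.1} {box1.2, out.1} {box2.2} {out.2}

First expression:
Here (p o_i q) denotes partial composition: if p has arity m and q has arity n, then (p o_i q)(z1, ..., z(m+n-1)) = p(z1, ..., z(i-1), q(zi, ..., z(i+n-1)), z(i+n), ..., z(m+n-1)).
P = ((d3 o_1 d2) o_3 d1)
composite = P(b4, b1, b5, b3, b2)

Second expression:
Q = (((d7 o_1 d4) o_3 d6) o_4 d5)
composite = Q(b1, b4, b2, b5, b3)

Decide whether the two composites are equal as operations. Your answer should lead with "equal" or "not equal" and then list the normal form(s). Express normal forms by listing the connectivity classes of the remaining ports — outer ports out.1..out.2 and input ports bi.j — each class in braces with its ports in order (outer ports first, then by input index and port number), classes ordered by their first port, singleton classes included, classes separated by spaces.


not equal — first {out.1, b2.2} {out.2} {b1.1, b4.2} {b1.2} {b2.1} {b3.1} {b3.2} {b4.1} {b5.1} {b5.2}, second {out.1} {out.2} {b1.1, b1.2, b4.1, b4.2} {b2.1} {b2.2} {b3.1} {b3.2} {b5.1} {b5.2}

In normal form, the first expression is {out.1, b2.2} {out.2} {b1.1, b4.2} {b1.2} {b2.1} {b3.1} {b3.2} {b4.1} {b5.1} {b5.2}
In normal form, the second expression is {out.1} {out.2} {b1.1, b1.2, b4.1, b4.2} {b2.1} {b2.2} {b3.1} {b3.2} {b5.1} {b5.2}
They disagree, so not equal.


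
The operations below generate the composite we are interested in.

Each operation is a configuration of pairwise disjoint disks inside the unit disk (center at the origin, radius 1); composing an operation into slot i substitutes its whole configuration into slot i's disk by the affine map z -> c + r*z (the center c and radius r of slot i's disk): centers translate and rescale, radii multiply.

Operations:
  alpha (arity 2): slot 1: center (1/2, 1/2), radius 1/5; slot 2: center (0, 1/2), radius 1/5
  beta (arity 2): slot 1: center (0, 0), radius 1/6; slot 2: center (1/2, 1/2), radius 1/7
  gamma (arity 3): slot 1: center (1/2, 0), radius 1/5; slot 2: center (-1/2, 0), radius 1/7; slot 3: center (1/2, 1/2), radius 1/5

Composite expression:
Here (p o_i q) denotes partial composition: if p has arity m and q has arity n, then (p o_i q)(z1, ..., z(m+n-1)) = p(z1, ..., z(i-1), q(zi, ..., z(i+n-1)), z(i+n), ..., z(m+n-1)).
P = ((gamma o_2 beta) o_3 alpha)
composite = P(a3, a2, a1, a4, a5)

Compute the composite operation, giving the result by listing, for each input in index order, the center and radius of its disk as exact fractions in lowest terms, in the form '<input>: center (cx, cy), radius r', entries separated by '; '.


a1: center (-41/98, 4/49), radius 1/245; a2: center (-1/2, 0), radius 1/42; a3: center (1/2, 0), radius 1/5; a4: center (-3/7, 4/49), radius 1/245; a5: center (1/2, 1/2), radius 1/5

Follow each a-input down from gamma: c' goes to c + r*c', radius to r*r'.
a3: after 1 affine step, its disk has center (1/2, 0), radius 1/5
a2: after 2 affine steps, its disk has center (-1/2, 0), radius 1/42
a1: after 3 affine steps, its disk has center (-41/98, 4/49), radius 1/245
a4: after 3 affine steps, its disk has center (-3/7, 4/49), radius 1/245
a5: after 1 affine step, its disk has center (1/2, 1/2), radius 1/5


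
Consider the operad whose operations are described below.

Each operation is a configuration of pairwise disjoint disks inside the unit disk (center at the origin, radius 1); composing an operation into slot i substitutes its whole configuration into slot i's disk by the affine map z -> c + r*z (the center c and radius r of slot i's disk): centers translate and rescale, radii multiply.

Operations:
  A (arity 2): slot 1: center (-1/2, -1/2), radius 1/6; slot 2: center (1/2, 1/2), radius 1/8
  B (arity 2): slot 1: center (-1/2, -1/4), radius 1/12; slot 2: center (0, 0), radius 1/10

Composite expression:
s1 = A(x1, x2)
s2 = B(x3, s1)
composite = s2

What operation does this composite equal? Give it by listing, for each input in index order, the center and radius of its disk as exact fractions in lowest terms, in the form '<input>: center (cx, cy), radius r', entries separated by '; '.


x1: center (-1/20, -1/20), radius 1/60; x2: center (1/20, 1/20), radius 1/80; x3: center (-1/2, -1/4), radius 1/12

Below B, radii multiply path by path; the x-disk centers shift.
x3: after 1 affine step, its disk has center (-1/2, -1/4), radius 1/12
x1: after 2 affine steps, its disk has center (-1/20, -1/20), radius 1/60
x2: after 2 affine steps, its disk has center (1/20, 1/20), radius 1/80


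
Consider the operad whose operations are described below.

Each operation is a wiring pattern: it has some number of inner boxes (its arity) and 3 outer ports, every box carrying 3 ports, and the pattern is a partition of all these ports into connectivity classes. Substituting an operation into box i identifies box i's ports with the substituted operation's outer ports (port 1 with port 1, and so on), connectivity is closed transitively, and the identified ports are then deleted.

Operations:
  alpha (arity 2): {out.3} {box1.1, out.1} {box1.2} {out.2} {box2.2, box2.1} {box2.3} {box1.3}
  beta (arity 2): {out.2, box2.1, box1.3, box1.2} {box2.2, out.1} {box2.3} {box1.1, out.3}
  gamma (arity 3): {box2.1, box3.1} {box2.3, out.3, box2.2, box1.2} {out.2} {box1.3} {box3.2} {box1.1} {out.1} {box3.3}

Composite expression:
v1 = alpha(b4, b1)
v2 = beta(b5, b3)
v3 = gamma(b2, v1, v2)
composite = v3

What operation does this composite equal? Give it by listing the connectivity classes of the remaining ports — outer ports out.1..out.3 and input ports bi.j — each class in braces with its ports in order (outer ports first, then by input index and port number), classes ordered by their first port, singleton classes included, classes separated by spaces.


Treat the ports identified at gamma as solder joints: merge, then drop.
after alpha, the pattern on (b4, b1) reads {out.1, b4.1} {out.2} {out.3} {b1.1, b1.2} {b1.3} {b4.2} {b4.3} (out.j = its outer ports)
after beta, the pattern on (b5, b3) reads {out.1, b3.2} {out.2, b3.1, b5.2, b5.3} {out.3, b5.1} {b3.3} (out.j = its outer ports)
after gamma, the pattern on (b2, b4, b1, b5, b3) reads {out.1} {out.2} {out.3, b2.2} {b1.1, b1.2} {b1.3} {b2.1} {b2.3} {b3.1, b5.2, b5.3} {b3.2, b4.1} {b3.3} {b4.2} {b4.3} {b5.1} (out.j = its outer ports)

{out.1} {out.2} {out.3, b2.2} {b1.1, b1.2} {b1.3} {b2.1} {b2.3} {b3.1, b5.2, b5.3} {b3.2, b4.1} {b3.3} {b4.2} {b4.3} {b5.1}


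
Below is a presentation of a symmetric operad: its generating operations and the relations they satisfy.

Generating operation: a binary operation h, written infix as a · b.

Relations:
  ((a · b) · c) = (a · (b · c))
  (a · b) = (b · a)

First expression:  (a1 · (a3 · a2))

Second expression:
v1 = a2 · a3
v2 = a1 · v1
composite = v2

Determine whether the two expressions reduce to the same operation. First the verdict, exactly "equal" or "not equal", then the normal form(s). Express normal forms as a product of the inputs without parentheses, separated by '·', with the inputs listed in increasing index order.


equal: each reduces to a1 · a2 · a3


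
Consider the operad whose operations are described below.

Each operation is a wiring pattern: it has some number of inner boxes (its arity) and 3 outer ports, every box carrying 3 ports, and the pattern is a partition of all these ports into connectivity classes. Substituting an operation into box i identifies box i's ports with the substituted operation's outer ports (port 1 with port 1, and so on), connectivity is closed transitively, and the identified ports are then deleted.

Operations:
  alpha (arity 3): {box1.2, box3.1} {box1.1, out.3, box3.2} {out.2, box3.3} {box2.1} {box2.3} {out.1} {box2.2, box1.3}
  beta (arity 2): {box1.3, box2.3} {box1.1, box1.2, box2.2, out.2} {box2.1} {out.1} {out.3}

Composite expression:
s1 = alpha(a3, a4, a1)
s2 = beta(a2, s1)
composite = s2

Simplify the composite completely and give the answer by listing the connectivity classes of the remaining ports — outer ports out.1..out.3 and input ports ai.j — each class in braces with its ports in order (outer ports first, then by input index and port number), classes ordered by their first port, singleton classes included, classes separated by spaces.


{out.1} {out.2, a1.3, a2.1, a2.2} {out.3} {a1.1, a3.2} {a1.2, a2.3, a3.1} {a3.3, a4.2} {a4.1} {a4.3}

After gluing at beta, chains via deleted ports link the a-ports.
stage alpha: inputs (a3, a4, a1), connectivity {out.1} {out.2, a1.3} {out.3, a1.2, a3.1} {a1.1, a3.2} {a3.3, a4.2} {a4.1} {a4.3}, out.j its boundary
stage beta: inputs (a2, a3, a4, a1), connectivity {out.1} {out.2, a1.3, a2.1, a2.2} {out.3} {a1.1, a3.2} {a1.2, a2.3, a3.1} {a3.3, a4.2} {a4.1} {a4.3}, out.j its boundary


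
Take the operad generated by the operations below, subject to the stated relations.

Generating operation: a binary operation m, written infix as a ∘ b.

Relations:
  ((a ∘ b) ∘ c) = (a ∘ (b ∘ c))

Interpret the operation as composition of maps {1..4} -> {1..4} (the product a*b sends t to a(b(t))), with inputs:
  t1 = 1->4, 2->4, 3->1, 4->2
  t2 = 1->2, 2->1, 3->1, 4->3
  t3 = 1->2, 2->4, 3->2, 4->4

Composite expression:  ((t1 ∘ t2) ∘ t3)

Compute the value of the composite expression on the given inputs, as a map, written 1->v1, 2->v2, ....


1->4, 2->1, 3->4, 4->1


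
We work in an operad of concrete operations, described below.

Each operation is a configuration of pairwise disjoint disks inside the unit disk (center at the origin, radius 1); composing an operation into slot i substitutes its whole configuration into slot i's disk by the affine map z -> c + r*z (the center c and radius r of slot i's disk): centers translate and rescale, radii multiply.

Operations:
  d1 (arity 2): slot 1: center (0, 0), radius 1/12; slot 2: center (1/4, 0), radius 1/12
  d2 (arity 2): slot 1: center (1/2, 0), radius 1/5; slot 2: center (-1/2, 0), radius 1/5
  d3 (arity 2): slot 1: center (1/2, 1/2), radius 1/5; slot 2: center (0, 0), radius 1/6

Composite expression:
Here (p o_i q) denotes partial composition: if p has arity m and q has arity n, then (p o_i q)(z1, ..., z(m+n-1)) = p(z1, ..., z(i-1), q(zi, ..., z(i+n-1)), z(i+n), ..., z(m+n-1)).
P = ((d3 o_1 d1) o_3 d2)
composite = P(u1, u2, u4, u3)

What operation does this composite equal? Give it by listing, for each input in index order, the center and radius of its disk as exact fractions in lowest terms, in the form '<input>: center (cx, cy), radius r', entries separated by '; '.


u1: center (1/2, 1/2), radius 1/60; u2: center (11/20, 1/2), radius 1/60; u3: center (-1/12, 0), radius 1/30; u4: center (1/12, 0), radius 1/30


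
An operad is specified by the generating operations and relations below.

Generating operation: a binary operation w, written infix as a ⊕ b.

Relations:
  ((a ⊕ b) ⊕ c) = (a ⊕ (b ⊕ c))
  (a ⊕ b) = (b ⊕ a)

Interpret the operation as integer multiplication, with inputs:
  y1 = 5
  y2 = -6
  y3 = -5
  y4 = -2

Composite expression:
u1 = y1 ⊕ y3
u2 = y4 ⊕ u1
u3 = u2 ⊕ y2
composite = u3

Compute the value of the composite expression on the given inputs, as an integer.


(y1 ⊕ y3) = -25
(y4 ⊕ (y1 ⊕ y3)) = 50
((y4 ⊕ (y1 ⊕ y3)) ⊕ y2) = -300

-300


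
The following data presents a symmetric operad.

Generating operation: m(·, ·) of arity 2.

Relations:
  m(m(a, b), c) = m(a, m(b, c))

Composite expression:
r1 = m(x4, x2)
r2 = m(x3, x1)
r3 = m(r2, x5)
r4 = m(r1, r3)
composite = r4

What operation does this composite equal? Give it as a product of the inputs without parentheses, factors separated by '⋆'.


Under associativity of m, the answer is the x's in reading order.
m(x4, x2) collapses to x4 ⋆ x2
m(x3, x1) collapses to x3 ⋆ x1
m(m(x3, x1), x5) collapses to x3 ⋆ x1 ⋆ x5
m(m(x4, x2), m(m(x3, x1), x5)) collapses to x4 ⋆ x2 ⋆ x3 ⋆ x1 ⋆ x5

x4 ⋆ x2 ⋆ x3 ⋆ x1 ⋆ x5


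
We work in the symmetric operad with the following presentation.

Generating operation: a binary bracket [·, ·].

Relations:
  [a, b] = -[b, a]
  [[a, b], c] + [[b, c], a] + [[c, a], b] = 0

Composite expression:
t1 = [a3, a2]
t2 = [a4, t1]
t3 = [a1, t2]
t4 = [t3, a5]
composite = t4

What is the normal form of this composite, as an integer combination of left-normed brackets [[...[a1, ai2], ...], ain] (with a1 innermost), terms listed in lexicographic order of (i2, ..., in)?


[[[[a1, a2], a3], a4], a5] - [[[[a1, a3], a2], a4], a5] - [[[[a1, a4], a2], a3], a5] + [[[[a1, a4], a3], a2], a5]

Antisymmetry and Jacobi reduce to a1-anchored left-normed brackets.
Composite bracket: [[a1, [a4, [a3, a2]]], a5]
The bracket unfolds into 16 signed words via [a, b] = ab - ba (2^4 = 16).
Only words starting with a1 matter:
  sign of a1a2a3a4a5 is +1, so it contributes +[[[[a1, a2], a3], a4], a5]
  sign of a1a3a2a4a5 is -1, so it contributes -[[[[a1, a3], a2], a4], a5]
  sign of a1a4a2a3a5 is -1, so it contributes -[[[[a1, a4], a2], a3], a5]
  sign of a1a4a3a2a5 is +1, so it contributes +[[[[a1, a4], a3], a2], a5]


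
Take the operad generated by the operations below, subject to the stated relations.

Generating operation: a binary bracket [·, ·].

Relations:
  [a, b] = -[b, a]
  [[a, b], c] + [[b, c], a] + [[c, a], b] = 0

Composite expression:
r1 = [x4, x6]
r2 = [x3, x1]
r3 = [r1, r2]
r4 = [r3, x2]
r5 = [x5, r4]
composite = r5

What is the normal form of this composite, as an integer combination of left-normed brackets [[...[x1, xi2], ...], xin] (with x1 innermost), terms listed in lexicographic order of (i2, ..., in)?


Expand each bracket as ab - ba; the x1-initial words give the coefficients.
Composite bracket: [x5, [[[x4, x6], [x3, x1]], x2]]
The bracket unfolds into 32 signed words via [a, b] = ab - ba (2^5 = 32).
Only words starting with x1 matter:
  x1x3x4x6x2x5 appears with sign -1, giving the term -[[[[[x1, x3], x4], x6], x2], x5]
  x1x3x6x4x2x5 appears with sign +1, giving the term +[[[[[x1, x3], x6], x4], x2], x5]

-[[[[[x1, x3], x4], x6], x2], x5] + [[[[[x1, x3], x6], x4], x2], x5]


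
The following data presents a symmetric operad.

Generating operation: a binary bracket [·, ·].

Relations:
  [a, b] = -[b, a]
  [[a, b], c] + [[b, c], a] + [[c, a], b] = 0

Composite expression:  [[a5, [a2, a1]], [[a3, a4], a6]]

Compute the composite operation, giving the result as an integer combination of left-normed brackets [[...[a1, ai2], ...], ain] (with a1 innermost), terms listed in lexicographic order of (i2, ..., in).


[[[[[a1, a2], a5], a3], a4], a6] - [[[[[a1, a2], a5], a4], a3], a6] - [[[[[a1, a2], a5], a6], a3], a4] + [[[[[a1, a2], a5], a6], a4], a3]


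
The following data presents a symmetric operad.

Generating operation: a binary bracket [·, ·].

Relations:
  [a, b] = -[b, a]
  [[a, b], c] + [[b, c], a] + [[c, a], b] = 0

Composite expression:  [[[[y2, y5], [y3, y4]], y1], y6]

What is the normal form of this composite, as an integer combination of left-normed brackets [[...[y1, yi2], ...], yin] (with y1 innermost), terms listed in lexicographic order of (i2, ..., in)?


-[[[[[y1, y2], y5], y3], y4], y6] + [[[[[y1, y2], y5], y4], y3], y6] + [[[[[y1, y3], y4], y2], y5], y6] - [[[[[y1, y3], y4], y5], y2], y6] - [[[[[y1, y4], y3], y2], y5], y6] + [[[[[y1, y4], y3], y5], y2], y6] + [[[[[y1, y5], y2], y3], y4], y6] - [[[[[y1, y5], y2], y4], y3], y6]

Left-normed coefficients sit on the y1-initial expansion words.
Composite bracket: [[[[y2, y5], [y3, y4]], y1], y6]
Under [a, b] = ab - ba we get 32 signed associative words (2^5 = 32).
Collect the words opening with y1:
  word y1y2y5y3y4y6 has sign -1, contributing -[[[[[y1, y2], y5], y3], y4], y6]
  word y1y2y5y4y3y6 has sign +1, contributing +[[[[[y1, y2], y5], y4], y3], y6]
  word y1y3y4y2y5y6 has sign +1, contributing +[[[[[y1, y3], y4], y2], y5], y6]
  word y1y3y4y5y2y6 has sign -1, contributing -[[[[[y1, y3], y4], y5], y2], y6]
  word y1y4y3y2y5y6 has sign -1, contributing -[[[[[y1, y4], y3], y2], y5], y6]
  word y1y4y3y5y2y6 has sign +1, contributing +[[[[[y1, y4], y3], y5], y2], y6]
  word y1y5y2y3y4y6 has sign +1, contributing +[[[[[y1, y5], y2], y3], y4], y6]
  word y1y5y2y4y3y6 has sign -1, contributing -[[[[[y1, y5], y2], y4], y3], y6]


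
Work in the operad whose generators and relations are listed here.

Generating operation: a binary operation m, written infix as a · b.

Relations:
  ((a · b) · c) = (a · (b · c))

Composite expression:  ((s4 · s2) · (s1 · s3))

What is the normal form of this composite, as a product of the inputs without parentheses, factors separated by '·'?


s4 · s2 · s1 · s3


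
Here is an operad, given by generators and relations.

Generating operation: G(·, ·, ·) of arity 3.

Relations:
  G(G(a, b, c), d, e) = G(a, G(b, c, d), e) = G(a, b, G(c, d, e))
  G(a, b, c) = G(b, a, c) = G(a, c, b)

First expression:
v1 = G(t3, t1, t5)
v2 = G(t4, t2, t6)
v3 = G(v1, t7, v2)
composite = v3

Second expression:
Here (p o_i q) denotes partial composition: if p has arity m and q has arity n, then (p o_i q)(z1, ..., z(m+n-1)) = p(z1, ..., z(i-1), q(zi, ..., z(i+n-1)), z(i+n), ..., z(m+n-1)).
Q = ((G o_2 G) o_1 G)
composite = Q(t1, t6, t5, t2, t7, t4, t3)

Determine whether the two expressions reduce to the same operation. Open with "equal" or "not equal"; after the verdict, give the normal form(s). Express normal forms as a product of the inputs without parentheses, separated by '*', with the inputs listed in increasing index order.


equal; both compose to t1 * t2 * t3 * t4 * t5 * t6 * t7

Normal form of the first expression: t1 * t2 * t3 * t4 * t5 * t6 * t7
Normal form of the second expression: t1 * t2 * t3 * t4 * t5 * t6 * t7
Identical normal forms: equal.


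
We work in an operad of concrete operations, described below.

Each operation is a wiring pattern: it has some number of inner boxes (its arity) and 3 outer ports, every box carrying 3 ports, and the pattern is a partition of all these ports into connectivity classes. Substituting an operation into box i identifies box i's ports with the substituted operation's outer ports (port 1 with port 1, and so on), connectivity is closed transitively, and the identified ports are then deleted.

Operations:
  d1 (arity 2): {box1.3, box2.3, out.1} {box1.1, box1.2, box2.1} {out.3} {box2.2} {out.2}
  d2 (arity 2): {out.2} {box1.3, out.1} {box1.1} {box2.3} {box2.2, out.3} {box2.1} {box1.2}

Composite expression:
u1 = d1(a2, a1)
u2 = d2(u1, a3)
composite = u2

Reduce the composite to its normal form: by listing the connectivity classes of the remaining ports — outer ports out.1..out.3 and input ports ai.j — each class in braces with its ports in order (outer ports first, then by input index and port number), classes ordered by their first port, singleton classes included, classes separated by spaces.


{out.1} {out.2} {out.3, a3.2} {a1.1, a2.1, a2.2} {a1.2} {a1.3, a2.3} {a3.1} {a3.3}

Reachability decides: close wires over d2-identified ports.
stage d1: inputs (a2, a1), connectivity {out.1, a1.3, a2.3} {out.2} {out.3} {a1.1, a2.1, a2.2} {a1.2}, out.j its boundary
stage d2: inputs (a2, a1, a3), connectivity {out.1} {out.2} {out.3, a3.2} {a1.1, a2.1, a2.2} {a1.2} {a1.3, a2.3} {a3.1} {a3.3}, out.j its boundary


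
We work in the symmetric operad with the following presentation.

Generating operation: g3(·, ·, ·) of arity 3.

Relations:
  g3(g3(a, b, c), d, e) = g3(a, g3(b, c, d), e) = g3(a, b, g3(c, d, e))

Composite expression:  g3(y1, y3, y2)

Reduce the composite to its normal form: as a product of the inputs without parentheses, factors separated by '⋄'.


y1 ⋄ y3 ⋄ y2

Under associativity of g3, the answer is the y's in reading order.
g3(y1, y3, y2) spells out as y1 ⋄ y3 ⋄ y2


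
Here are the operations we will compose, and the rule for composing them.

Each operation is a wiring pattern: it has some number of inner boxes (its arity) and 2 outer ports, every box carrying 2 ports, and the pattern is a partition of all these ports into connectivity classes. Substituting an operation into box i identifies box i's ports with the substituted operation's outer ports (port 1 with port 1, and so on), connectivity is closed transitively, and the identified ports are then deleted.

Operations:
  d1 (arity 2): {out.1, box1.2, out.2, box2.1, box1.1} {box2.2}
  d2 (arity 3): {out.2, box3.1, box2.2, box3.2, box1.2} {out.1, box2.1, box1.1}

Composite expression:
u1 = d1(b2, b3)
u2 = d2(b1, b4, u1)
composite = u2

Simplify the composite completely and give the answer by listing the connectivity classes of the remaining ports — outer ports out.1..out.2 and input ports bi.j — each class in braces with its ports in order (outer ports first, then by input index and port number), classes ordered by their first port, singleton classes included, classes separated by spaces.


{out.1, b1.1, b4.1} {out.2, b1.2, b2.1, b2.2, b3.1, b4.2} {b3.2}

Treat the ports identified at d2 as solder joints: merge, then drop.
after d1, the pattern on (b2, b3) reads {out.1, out.2, b2.1, b2.2, b3.1} {b3.2} (out.j = its outer ports)
after d2, the pattern on (b1, b4, b2, b3) reads {out.1, b1.1, b4.1} {out.2, b1.2, b2.1, b2.2, b3.1, b4.2} {b3.2} (out.j = its outer ports)


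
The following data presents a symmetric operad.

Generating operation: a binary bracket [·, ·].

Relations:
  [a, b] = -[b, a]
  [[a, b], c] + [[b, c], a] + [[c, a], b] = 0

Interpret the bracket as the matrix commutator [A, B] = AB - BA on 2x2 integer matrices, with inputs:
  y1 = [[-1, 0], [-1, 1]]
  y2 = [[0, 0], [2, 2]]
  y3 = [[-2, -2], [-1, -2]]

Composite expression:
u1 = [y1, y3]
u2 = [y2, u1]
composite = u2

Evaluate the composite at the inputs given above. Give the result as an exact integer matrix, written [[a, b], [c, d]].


[y1, y3] = [[-2, 4], [-2, 2]]
[y2, [y1, y3]] = [[-8, -8], [-12, 8]]

[[-8, -8], [-12, 8]]


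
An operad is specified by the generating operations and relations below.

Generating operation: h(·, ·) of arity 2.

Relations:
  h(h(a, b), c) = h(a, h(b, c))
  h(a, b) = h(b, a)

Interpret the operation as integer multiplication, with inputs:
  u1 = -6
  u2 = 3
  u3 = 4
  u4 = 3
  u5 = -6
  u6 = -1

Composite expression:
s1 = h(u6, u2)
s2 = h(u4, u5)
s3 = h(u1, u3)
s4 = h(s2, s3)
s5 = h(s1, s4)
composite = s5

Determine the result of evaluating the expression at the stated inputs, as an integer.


-1296

h(u6, u2) = -3
h(u4, u5) = -18
h(u1, u3) = -24
h(h(u4, u5), h(u1, u3)) = 432
h(h(u6, u2), h(h(u4, u5), h(u1, u3))) = -1296


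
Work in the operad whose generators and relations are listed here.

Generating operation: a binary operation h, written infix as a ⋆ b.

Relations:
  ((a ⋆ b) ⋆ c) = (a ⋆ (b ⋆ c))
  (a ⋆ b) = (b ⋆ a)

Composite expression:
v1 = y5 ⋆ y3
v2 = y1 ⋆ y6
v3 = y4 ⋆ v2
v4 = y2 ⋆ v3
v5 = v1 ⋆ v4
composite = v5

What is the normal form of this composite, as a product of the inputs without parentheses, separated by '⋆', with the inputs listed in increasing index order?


With h associative and commutative, the y-input set is all that matters.
(y5 ⋆ y3) collapses to y5 ⋆ y3
(y1 ⋆ y6) collapses to y1 ⋆ y6
(y4 ⋆ (y1 ⋆ y6)) collapses to y4 ⋆ y1 ⋆ y6
(y2 ⋆ (y4 ⋆ (y1 ⋆ y6))) collapses to y2 ⋆ y4 ⋆ y1 ⋆ y6
((y5 ⋆ y3) ⋆ (y2 ⋆ (y4 ⋆ (y1 ⋆ y6)))) collapses to y5 ⋆ y3 ⋆ y2 ⋆ y4 ⋆ y1 ⋆ y6
putting the inputs in ascending order: y1 ⋆ y2 ⋆ y3 ⋆ y4 ⋆ y5 ⋆ y6

y1 ⋆ y2 ⋆ y3 ⋆ y4 ⋆ y5 ⋆ y6


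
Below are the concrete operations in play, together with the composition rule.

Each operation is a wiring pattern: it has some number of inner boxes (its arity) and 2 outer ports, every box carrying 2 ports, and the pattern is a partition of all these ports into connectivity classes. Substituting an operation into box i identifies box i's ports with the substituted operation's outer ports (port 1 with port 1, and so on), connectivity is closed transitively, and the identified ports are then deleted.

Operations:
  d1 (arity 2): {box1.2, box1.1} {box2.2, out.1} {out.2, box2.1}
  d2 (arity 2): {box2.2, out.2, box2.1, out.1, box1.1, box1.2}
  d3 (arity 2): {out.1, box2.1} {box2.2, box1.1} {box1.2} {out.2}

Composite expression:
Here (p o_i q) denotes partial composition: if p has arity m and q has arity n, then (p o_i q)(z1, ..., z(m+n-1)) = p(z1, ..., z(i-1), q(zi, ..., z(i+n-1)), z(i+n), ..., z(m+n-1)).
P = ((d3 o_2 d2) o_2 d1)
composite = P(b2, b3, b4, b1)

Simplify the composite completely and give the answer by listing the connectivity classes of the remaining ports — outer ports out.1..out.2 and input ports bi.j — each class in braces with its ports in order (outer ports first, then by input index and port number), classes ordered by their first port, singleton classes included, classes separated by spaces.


{out.1, b1.1, b1.2, b2.1, b4.1, b4.2} {out.2} {b2.2} {b3.1, b3.2}

Treat the ports identified at d3 as solder joints: merge, then drop.
stage d1: inputs (b3, b4), connectivity {out.1, b4.2} {out.2, b4.1} {b3.1, b3.2}, out.j its boundary
stage d2: inputs (b3, b4, b1), connectivity {out.1, out.2, b1.1, b1.2, b4.1, b4.2} {b3.1, b3.2}, out.j its boundary
stage d3: inputs (b2, b3, b4, b1), connectivity {out.1, b1.1, b1.2, b2.1, b4.1, b4.2} {out.2} {b2.2} {b3.1, b3.2}, out.j its boundary


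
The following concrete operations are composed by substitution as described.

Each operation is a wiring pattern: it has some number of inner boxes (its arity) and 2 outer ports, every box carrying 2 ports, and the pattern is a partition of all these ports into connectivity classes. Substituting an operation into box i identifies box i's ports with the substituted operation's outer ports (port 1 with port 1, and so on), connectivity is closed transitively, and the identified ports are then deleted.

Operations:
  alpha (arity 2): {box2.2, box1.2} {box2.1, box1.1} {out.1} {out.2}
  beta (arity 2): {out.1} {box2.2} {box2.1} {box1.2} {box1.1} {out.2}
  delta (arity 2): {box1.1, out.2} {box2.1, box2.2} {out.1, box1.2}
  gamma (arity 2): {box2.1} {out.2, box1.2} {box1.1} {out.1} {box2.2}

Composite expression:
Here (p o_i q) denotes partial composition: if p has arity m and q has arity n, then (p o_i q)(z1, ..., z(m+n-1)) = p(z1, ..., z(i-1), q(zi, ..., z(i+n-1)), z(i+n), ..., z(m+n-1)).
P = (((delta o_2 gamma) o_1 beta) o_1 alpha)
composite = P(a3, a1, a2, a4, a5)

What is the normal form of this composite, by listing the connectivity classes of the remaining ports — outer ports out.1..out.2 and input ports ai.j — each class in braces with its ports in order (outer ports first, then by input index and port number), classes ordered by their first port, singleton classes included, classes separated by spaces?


{out.1} {out.2} {a1.1, a3.1} {a1.2, a3.2} {a2.1} {a2.2} {a4.1} {a4.2} {a5.1} {a5.2}

Two ports join when wires chain via delta-identified ports.
after alpha, the pattern on (a3, a1) reads {out.1} {out.2} {a1.1, a3.1} {a1.2, a3.2} (out.j = its outer ports)
after beta, the pattern on (a3, a1, a2) reads {out.1} {out.2} {a1.1, a3.1} {a1.2, a3.2} {a2.1} {a2.2} (out.j = its outer ports)
after gamma, the pattern on (a4, a5) reads {out.1} {out.2, a4.2} {a4.1} {a5.1} {a5.2} (out.j = its outer ports)
after delta, the pattern on (a3, a1, a2, a4, a5) reads {out.1} {out.2} {a1.1, a3.1} {a1.2, a3.2} {a2.1} {a2.2} {a4.1} {a4.2} {a5.1} {a5.2} (out.j = its outer ports)


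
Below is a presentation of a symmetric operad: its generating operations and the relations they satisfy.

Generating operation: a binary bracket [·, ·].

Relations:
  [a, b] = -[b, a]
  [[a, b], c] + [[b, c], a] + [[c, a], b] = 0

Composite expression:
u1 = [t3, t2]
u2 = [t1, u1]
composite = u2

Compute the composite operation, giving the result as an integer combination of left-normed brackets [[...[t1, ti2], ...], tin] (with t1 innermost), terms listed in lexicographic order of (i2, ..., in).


-[[t1, t2], t3] + [[t1, t3], t2]

Left-normed coefficients sit on the t1-initial expansion words.
Composite bracket: [t1, [t3, t2]]
The bracket unfolds into 4 signed words via [a, b] = ab - ba (2^2 = 4).
Keep just the words that open with t1:
  from t1t2t3, sign -1: term -[[t1, t2], t3]
  from t1t3t2, sign +1: term +[[t1, t3], t2]


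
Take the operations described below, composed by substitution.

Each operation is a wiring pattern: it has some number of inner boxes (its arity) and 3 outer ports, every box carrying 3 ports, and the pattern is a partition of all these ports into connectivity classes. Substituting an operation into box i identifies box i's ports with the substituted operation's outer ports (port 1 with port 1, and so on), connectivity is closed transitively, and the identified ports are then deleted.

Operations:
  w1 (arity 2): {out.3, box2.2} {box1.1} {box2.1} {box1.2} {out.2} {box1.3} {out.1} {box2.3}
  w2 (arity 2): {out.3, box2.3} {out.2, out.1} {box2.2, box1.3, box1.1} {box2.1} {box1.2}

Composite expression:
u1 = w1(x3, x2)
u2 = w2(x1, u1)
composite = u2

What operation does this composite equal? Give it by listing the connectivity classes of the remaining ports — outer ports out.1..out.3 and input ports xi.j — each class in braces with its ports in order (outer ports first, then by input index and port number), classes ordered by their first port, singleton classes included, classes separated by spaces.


{out.1, out.2} {out.3, x2.2} {x1.1, x1.3} {x1.2} {x2.1} {x2.3} {x3.1} {x3.2} {x3.3}

Reachability decides: close wires over w2-identified ports.
the subtree at w1 composes to {out.1} {out.2} {out.3, x2.2} {x2.1} {x2.3} {x3.1} {x3.2} {x3.3} on (x3, x2); out.j = own outer ports
the subtree at w2 composes to {out.1, out.2} {out.3, x2.2} {x1.1, x1.3} {x1.2} {x2.1} {x2.3} {x3.1} {x3.2} {x3.3} on (x1, x3, x2); out.j = own outer ports


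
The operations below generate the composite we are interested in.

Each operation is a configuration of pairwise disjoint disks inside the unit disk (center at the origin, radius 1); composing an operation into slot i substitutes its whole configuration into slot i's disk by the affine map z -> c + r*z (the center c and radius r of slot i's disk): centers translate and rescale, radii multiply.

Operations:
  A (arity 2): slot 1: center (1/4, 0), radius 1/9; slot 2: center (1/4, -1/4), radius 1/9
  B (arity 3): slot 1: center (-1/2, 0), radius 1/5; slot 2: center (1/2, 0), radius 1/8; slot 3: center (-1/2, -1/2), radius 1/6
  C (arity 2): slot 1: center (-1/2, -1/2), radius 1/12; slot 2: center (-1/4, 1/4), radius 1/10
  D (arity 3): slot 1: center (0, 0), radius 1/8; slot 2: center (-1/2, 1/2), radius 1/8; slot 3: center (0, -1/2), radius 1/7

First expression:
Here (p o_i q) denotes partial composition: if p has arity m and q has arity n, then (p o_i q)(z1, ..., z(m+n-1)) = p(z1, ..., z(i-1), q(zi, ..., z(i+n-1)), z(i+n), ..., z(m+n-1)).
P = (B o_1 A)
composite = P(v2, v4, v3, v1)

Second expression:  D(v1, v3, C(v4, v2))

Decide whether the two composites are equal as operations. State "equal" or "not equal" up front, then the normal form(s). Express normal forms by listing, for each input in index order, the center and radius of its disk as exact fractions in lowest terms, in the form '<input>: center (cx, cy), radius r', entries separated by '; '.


The first expression reduces to v1: center (-1/2, -1/2), radius 1/6; v2: center (-9/20, 0), radius 1/45; v3: center (1/2, 0), radius 1/8; v4: center (-9/20, -1/20), radius 1/45
The second expression reduces to v1: center (0, 0), radius 1/8; v2: center (-1/28, -13/28), radius 1/70; v3: center (-1/2, 1/2), radius 1/8; v4: center (-1/14, -4/7), radius 1/84
Distinct normal forms: not equal.

not equal — first v1: center (-1/2, -1/2), radius 1/6; v2: center (-9/20, 0), radius 1/45; v3: center (1/2, 0), radius 1/8; v4: center (-9/20, -1/20), radius 1/45, second v1: center (0, 0), radius 1/8; v2: center (-1/28, -13/28), radius 1/70; v3: center (-1/2, 1/2), radius 1/8; v4: center (-1/14, -4/7), radius 1/84


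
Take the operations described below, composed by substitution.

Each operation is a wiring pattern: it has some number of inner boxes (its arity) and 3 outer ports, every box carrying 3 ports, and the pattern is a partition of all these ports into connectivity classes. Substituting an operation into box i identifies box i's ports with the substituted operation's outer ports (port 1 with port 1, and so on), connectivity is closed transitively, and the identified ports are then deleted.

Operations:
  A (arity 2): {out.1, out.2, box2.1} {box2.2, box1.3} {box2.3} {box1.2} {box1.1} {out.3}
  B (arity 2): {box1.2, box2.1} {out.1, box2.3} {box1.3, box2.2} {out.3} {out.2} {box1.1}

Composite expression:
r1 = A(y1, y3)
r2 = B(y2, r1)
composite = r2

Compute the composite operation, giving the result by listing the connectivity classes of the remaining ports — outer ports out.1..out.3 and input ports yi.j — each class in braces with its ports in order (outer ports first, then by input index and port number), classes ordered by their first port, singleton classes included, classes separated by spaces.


{out.1} {out.2} {out.3} {y1.1} {y1.2} {y1.3, y3.2} {y2.1} {y2.2, y2.3, y3.1} {y3.3}


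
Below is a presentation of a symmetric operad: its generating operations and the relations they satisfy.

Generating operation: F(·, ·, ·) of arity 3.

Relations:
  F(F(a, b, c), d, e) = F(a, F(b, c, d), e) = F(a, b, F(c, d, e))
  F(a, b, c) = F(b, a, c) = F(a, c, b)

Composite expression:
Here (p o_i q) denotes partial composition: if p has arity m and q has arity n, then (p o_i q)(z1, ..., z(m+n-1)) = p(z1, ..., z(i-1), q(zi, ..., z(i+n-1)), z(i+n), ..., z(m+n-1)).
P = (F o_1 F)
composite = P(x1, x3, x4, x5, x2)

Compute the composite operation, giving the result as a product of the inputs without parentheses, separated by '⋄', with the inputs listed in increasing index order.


x1 ⋄ x2 ⋄ x3 ⋄ x4 ⋄ x5


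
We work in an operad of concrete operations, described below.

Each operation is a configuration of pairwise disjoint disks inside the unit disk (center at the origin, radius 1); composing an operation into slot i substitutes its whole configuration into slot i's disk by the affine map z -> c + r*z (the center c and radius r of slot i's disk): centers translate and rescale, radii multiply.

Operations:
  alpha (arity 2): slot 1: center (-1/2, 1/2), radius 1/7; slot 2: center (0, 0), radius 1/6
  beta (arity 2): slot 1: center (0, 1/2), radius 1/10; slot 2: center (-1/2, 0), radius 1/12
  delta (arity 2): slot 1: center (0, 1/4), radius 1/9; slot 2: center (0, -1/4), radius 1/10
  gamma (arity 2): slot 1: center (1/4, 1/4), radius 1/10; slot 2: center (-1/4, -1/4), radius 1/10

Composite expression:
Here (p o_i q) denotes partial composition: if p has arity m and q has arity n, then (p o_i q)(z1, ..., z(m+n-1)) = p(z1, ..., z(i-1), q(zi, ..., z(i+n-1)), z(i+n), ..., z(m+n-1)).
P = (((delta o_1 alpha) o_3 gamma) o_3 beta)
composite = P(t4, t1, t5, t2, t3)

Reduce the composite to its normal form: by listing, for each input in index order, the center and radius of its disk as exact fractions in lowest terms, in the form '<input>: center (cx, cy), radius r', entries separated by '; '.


t1: center (0, 1/4), radius 1/54; t2: center (1/50, -9/40), radius 1/1200; t3: center (-1/40, -11/40), radius 1/100; t4: center (-1/18, 11/36), radius 1/63; t5: center (1/40, -11/50), radius 1/1000

Nesting under delta composes maps z -> c + r*z down each t-path.
for t4, the 2-step affine chain lands on center (-1/18, 11/36), radius 1/63
for t1, the 2-step affine chain lands on center (0, 1/4), radius 1/54
for t5, the 3-step affine chain lands on center (1/40, -11/50), radius 1/1000
for t2, the 3-step affine chain lands on center (1/50, -9/40), radius 1/1200
for t3, the 2-step affine chain lands on center (-1/40, -11/40), radius 1/100


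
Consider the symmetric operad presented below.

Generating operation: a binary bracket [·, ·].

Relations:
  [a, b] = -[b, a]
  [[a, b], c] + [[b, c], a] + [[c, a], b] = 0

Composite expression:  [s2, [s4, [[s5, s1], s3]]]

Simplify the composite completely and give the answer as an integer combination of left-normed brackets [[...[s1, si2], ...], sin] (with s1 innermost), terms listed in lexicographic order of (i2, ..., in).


-[[[[s1, s5], s3], s4], s2]

Left-normed coefficients sit on the s1-initial expansion words.
Composite bracket: [s2, [s4, [[s5, s1], s3]]]
Under [a, b] = ab - ba we get 16 signed associative words (2^4 = 16).
Words beginning with s1 determine it all:
  sign of s1s5s3s4s2 is -1, so it contributes -[[[[s1, s5], s3], s4], s2]
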